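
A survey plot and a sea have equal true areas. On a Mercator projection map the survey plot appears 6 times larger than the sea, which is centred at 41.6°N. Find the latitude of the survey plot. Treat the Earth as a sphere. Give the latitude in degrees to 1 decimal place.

On Mercator, (apparent₁)/(apparent₂) = sec²φ₁ / sec²φ₂ when true areas are equal.
cos²φ₂ / cos²φ₁ = 6  ⇒  cos φ₁ = cos 41.6° / √6 = 0.7478/2.449 = 0.3053.
φ₁ = arccos(0.3053) ≈ 72.2°.

72.2°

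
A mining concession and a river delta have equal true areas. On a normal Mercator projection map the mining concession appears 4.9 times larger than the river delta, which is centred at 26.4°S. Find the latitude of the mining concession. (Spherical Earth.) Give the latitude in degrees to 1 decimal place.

On Mercator, (apparent₁)/(apparent₂) = sec²φ₁ / sec²φ₂ when true areas are equal.
cos²φ₂ / cos²φ₁ = 4.9  ⇒  cos φ₁ = cos 26.4° / √4.9 = 0.8957/2.214 = 0.4046.
φ₁ = arccos(0.4046) ≈ 66.1°.

66.1°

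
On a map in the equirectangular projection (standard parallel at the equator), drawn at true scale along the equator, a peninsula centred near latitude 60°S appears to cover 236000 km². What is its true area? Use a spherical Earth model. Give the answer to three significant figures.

In the plate carrée (x = Rλ, y = Rφ), meridians are true-scale (h = 1) and parallels are stretched by k = sec φ.
Areal scale = h·k = 1 × sec φ; at 60°, h = 1.000, k = 2.000, so h·k = 2.000.
True area = apparent / (areal scale) = 236000 / 2.000 ≈ 118000 km².

118000 km²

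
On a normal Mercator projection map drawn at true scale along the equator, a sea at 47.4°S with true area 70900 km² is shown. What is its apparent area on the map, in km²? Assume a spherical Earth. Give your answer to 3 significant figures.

155000 km²

For Mercator, h = k = sec φ (a conformal cylindrical projection has a single point scale, 1/cos φ).
Areal scale = k² = sec²φ = 1/cos²(47.4°) = 1/0.6769² = 2.183.
Apparent area = 70900 × 2.183 ≈ 155000 km².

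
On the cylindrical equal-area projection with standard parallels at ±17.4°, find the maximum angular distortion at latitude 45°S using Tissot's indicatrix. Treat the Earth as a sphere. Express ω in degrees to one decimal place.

33.8°

For cylindrical equal-area with standard parallel φ₀, h = cos φ / cos φ₀ and k = cos φ₀ / cos φ, so h·k = 1.
At 45°: h = 0.7410, k = 1.349; principal scales a = 1.349, b = 0.7410.
sin(ω/2) = (a − b)/(a + b) = 0.6085/2.091 = 0.2911, so ω = 2 arcsin(0.2911) ≈ 33.8°.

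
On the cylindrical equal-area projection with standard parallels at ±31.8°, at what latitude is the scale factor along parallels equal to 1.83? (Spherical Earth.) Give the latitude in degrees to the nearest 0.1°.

62.3°

A cylindrical equal-area projection with standard parallel φ₀ has meridian scale h = cos φ / cos φ₀ and parallel scale k = cos φ₀ / cos φ (so areas are preserved, h·k = 1).
k = cos φ₀ / cos φ = 1.83  ⇒  cos φ = cos 31.8° / 1.83 = 0.4644.
φ = arccos(0.4644) ≈ 62.3°.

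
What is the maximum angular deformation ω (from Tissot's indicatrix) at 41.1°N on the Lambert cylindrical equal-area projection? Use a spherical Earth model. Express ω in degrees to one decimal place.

The Lambert cylindrical equal-area projection is the cylindrical equal-area projection with its standard parallel at the equator (φ₀ = 0). A cylindrical equal-area projection with standard parallel φ₀ has meridian scale h = cos φ / cos φ₀ and parallel scale k = cos φ₀ / cos φ (so areas are preserved, h·k = 1).
At 41.1°: h = 0.7536, k = 1.327; principal scales a = 1.327, b = 0.7536.
sin(ω/2) = (a − b)/(a + b) = 0.5735/2.081 = 0.2756, so ω = 2 arcsin(0.2756) ≈ 32.0°.

32.0°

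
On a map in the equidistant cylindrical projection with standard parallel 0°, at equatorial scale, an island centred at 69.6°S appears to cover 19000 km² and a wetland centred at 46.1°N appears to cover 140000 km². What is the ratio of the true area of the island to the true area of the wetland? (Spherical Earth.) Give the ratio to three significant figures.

Plate carrée has h = 1 and k = sec φ, giving areal scale sec φ; true area = (apparent area) · cos φ.
True area of island: 19000 × cos(69.6°) = 19000 × 0.3486 = 6623 km².
True area of wetland: 140000 × cos(46.1°) = 140000 × 0.6934 = 97080 km².
Ratio = 6623 / 97080 ≈ 0.0682.

0.0682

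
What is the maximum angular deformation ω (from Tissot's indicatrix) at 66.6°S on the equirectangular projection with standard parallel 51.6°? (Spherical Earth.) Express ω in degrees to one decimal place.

With standard parallel φ₀ = 51.6°, the equirectangular projection gives x = Rλ cos φ₀, y = Rφ, so h = 1 and k = cos 51.6° / cos φ.
At 66.6°: h = 1.000, k = 1.564; principal scales a = 1.564, b = 1.000.
sin(ω/2) = (a − b)/(a + b) = 0.5640/2.564 = 0.2200, so ω = 2 arcsin(0.2200) ≈ 25.4°.

25.4°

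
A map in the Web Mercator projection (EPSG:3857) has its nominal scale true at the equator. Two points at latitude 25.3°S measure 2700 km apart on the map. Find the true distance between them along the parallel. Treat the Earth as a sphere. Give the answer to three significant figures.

Mercator is conformal, so the point scale is isotropic: h = k = sec φ = 1/cos φ.
Along the parallel at 25.3°, map distances are exaggerated by k = sec 25.3° = 1.106.
True distance = 2700 / 1.106 = 2700 × cos 25.3° ≈ 2440 km.

2440 km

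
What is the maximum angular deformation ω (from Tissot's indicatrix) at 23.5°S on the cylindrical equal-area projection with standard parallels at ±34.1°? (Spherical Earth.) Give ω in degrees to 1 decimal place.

11.7°

For cylindrical equal-area with standard parallel φ₀, h = cos φ / cos φ₀ and k = cos φ₀ / cos φ, so h·k = 1.
At 23.5°: h = 1.107, k = 0.9030; principal scales a = 1.107, b = 0.9030.
sin(ω/2) = (a − b)/(a + b) = 0.2045/2.010 = 0.1017, so ω = 2 arcsin(0.1017) ≈ 11.7°.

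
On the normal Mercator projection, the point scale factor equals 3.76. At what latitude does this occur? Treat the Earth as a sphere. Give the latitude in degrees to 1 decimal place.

74.6°

Mercator scale is k = sec φ = 1/cos φ.
1/cos φ = 3.76  ⇒  cos φ = 0.2660  ⇒  φ = arccos(0.2660) ≈ 74.6°.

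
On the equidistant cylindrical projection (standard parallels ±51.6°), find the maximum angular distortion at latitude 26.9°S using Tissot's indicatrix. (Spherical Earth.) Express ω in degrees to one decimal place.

20.6°

The equidistant cylindrical projection with φ₀ = 51.6° has h = 1 (meridians true) and k = cos φ₀ / cos φ along parallels.
At 26.9°: h = 1.000, k = 0.6965; principal scales a = 1.000, b = 0.6965.
sin(ω/2) = (a − b)/(a + b) = 0.3035/1.697 = 0.1789, so ω = 2 arcsin(0.1789) ≈ 20.6°.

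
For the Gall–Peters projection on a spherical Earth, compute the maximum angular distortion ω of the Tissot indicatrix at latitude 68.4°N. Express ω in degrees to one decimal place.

Gall–Peters is a cylindrical equal-area projection with standard parallels at ±45°. A cylindrical equal-area projection with standard parallel φ₀ has meridian scale h = cos φ / cos φ₀ and parallel scale k = cos φ₀ / cos φ (so areas are preserved, h·k = 1).
At 68.4°: h = 0.5206, k = 1.921; principal scales a = 1.921, b = 0.5206.
sin(ω/2) = (a − b)/(a + b) = 1.400/2.441 = 0.5735, so ω = 2 arcsin(0.5735) ≈ 70.0°.

70.0°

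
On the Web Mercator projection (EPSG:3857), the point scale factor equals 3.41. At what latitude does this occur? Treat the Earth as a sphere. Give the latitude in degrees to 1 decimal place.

Mercator scale is k = sec φ = 1/cos φ.
1/cos φ = 3.41  ⇒  cos φ = 0.2933  ⇒  φ = arccos(0.2933) ≈ 72.9°.

72.9°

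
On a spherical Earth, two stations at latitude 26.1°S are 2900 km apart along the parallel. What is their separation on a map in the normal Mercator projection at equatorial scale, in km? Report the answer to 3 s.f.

The Mercator projection is conformal; its linear scale factor is the same in every direction and equals sec φ = 1/cos φ.
Along the parallel, k = sec 26.1° = 1/0.8980 = 1.114.
Map distance = 2900 × 1.114 ≈ 3230 km.

3230 km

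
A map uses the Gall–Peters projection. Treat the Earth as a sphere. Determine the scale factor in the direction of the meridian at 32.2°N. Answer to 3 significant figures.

1.20

The Gall–Peters projection is cylindrical equal-area with φ₀ = 45°. Cylindrical equal-area (φ₀ = 45°): h = cos φ / cos 45° along meridians, k = cos 45° / cos φ along parallels; h·k = 1.
h = cos 32.2° / cos 45° = 0.8462/0.7071 = 1.197.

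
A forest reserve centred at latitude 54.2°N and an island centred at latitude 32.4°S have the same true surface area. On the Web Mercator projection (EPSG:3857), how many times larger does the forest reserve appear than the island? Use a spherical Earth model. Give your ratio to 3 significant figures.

2.08

Mercator areal scale is sec²φ.
At 54.2°: sec²(54.2°) = 1/0.5850² = 2.922.
At 32.4°: sec²(32.4°) = 1/0.8443² = 1.403.
Ratio = 2.922/1.403 = cos²(32.4°)/cos²(54.2°) ≈ 2.08.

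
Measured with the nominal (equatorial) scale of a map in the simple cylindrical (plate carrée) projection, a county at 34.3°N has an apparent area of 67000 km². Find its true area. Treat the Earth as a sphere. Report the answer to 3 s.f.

For the equirectangular projection with φ₀ = 0 (plate carrée), h = 1 along meridians and k = sec φ along parallels.
Areal scale = h·k = 1 × sec φ; at 34.3°, h = 1.000, k = 1.211, so h·k = 1.211.
True area = apparent / (areal scale) = 67000 / 1.211 ≈ 55300 km².

55300 km²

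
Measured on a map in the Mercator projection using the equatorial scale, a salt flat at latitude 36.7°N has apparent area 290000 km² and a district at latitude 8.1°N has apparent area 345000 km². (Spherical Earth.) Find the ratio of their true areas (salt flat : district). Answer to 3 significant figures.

On Mercator the areal scale is sec²φ, so true area = apparent × cos²φ.
True area of salt flat: 290000 × cos²(36.7°) = 290000 × 0.6428 = 186400 km².
True area of district: 345000 × cos²(8.1°) = 345000 × 0.9801 = 338200 km².
Ratio = 186400 / 338200 ≈ 0.551.

0.551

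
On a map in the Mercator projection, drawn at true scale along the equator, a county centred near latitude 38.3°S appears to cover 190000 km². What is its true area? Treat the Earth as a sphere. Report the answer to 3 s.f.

Mercator is conformal, so the point scale is isotropic: h = k = sec φ = 1/cos φ.
Areal scale = k² = sec²φ = 1/cos²(38.3°) = 1/0.7848² = 1.624.
True area = apparent / (areal scale) = 190000 / 1.624 ≈ 117000 km².

117000 km²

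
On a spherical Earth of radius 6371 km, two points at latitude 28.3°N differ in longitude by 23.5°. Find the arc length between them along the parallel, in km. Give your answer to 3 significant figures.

Arc length along a parallel = R cos φ · Δλ (with Δλ in radians).
= 6371 × cos 28.3° × (23.5° × π/180) = 6371 × 0.8805 × 0.4102 ≈ 2300 km.

2300 km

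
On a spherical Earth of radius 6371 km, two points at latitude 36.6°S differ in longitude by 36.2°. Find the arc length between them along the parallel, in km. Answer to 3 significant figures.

3230 km

Arc length along a parallel = R cos φ · Δλ (with Δλ in radians).
= 6371 × cos 36.6° × (36.2° × π/180) = 6371 × 0.8028 × 0.6318 ≈ 3230 km.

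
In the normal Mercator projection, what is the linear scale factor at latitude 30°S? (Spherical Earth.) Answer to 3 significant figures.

Mercator is conformal, so the point scale is isotropic: h = k = sec φ = 1/cos φ.
k = 1/cos 30° = 1/0.8660 = 1.155.

1.15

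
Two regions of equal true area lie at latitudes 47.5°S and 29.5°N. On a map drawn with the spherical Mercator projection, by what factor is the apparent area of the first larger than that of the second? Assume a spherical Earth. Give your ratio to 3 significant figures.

On Mercator, area is exaggerated by sec²φ = 1/cos²φ.
At 47.5°: sec²(47.5°) = 1/0.6756² = 2.191.
At 29.5°: sec²(29.5°) = 1/0.8704² = 1.320.
Ratio = 2.191/1.320 = cos²(29.5°)/cos²(47.5°) ≈ 1.66.

1.66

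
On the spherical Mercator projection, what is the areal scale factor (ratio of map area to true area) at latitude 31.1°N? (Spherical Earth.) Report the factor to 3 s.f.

1.36

Mercator is conformal, so the point scale is isotropic: h = k = sec φ = 1/cos φ.
Areal scale = k² = sec²φ = 1/cos²(31.1°) = 1/0.8563² = 1.364.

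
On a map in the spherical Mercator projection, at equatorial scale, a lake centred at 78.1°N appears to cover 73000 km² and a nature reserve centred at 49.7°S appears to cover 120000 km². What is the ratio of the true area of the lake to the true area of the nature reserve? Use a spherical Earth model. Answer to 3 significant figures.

0.0618

Mercator's areal exaggeration is sec²φ; hence true area = (apparent area) · cos²φ.
True area of lake: 73000 × cos²(78.1°) = 73000 × 0.04252 = 3104 km².
True area of nature reserve: 120000 × cos²(49.7°) = 120000 × 0.4183 = 50200 km².
Ratio = 3104 / 50200 ≈ 0.0618.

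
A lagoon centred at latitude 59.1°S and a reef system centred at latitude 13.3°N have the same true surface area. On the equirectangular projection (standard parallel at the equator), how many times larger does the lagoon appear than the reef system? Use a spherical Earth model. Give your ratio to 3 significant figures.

For the equirectangular projection with φ₀ = 0 (plate carrée), h = 1 along meridians and k = sec φ along parallels.
Areal scale at 59.1°: h·k = 1.000 × 1.947 = 1.947.
Areal scale at 13.3°: h·k = 1.000 × 1.028 = 1.028.
Ratio = 1.947/1.028 ≈ 1.90.

1.90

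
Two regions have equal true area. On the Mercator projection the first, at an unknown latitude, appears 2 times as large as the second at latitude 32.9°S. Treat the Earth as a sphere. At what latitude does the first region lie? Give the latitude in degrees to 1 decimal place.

On Mercator, (apparent₁)/(apparent₂) = sec²φ₁ / sec²φ₂ when true areas are equal.
cos²φ₂ / cos²φ₁ = 2  ⇒  cos φ₁ = cos 32.9° / √2 = 0.8396/1.414 = 0.5937.
φ₁ = arccos(0.5937) ≈ 53.6°.

53.6°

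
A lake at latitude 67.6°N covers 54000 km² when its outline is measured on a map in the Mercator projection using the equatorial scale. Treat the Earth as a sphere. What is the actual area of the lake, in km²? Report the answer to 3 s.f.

7840 km²

The Mercator projection is conformal; its linear scale factor is the same in every direction and equals sec φ = 1/cos φ.
Areal scale = k² = sec²φ = 1/cos²(67.6°) = 1/0.3811² = 6.886.
True area = apparent / (areal scale) = 54000 / 6.886 ≈ 7840 km².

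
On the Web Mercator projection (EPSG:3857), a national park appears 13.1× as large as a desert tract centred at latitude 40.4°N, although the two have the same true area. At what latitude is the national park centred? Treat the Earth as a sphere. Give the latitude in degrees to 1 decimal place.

Mercator areal scale is sec²φ, so apparent-area ratio = sec²φ₁ / sec²φ₂ = cos²φ₂ / cos²φ₁.
cos²φ₂ / cos²φ₁ = 13.1  ⇒  cos φ₁ = cos 40.4° / √13.1 = 0.7615/3.619 = 0.2104.
φ₁ = arccos(0.2104) ≈ 77.9°.

77.9°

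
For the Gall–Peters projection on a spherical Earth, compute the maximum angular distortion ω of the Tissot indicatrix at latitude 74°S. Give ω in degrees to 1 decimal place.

The Gall–Peters projection is cylindrical equal-area with φ₀ = 45°. For cylindrical equal-area with standard parallel φ₀, h = cos φ / cos φ₀ and k = cos φ₀ / cos φ, so h·k = 1.
At 74°: h = 0.3898, k = 2.565; principal scales a = 2.565, b = 0.3898.
sin(ω/2) = (a − b)/(a + b) = 2.176/2.955 = 0.7362, so ω = 2 arcsin(0.7362) ≈ 94.8°.

94.8°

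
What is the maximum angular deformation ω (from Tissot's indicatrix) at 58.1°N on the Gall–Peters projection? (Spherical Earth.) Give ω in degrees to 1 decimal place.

32.9°

The Gall–Peters projection is cylindrical equal-area with φ₀ = 45°. A cylindrical equal-area projection with standard parallel φ₀ has meridian scale h = cos φ / cos φ₀ and parallel scale k = cos φ₀ / cos φ (so areas are preserved, h·k = 1).
At 58.1°: h = 0.7473, k = 1.338; principal scales a = 1.338, b = 0.7473.
sin(ω/2) = (a − b)/(a + b) = 0.5908/2.085 = 0.2833, so ω = 2 arcsin(0.2833) ≈ 32.9°.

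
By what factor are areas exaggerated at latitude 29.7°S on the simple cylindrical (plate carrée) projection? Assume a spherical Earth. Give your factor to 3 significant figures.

For the equirectangular projection with φ₀ = 0 (plate carrée), h = 1 along meridians and k = sec φ along parallels.
Areal scale = h·k = 1 × sec φ; at 29.7°, h = 1.000, k = 1.151, so h·k = 1.151.

1.15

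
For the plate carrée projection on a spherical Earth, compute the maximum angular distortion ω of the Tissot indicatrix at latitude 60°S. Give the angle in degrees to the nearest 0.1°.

Plate carrée maps x = Rλ, y = Rφ. The meridian scale is h = 1 and the parallel scale is k = 1/cos φ = sec φ.
At 60°: h = 1.000, k = 2.000; principal scales a = 2.000, b = 1.000.
sin(ω/2) = (a − b)/(a + b) = 1.0000/3.000 = 0.3333, so ω = 2 arcsin(0.3333) ≈ 38.9°.

38.9°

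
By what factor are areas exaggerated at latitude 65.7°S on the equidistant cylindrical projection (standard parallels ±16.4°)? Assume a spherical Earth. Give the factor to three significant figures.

2.33

In the equirectangular projection with standard parallel φ₀ = 16.4° (x = Rλ cos φ₀, y = Rφ), meridians are true-scale (h = 1) and the parallel scale is k = cos φ₀ / cos φ.
Areal scale = h·k = 1 × cos φ₀ / cos φ; at 65.7°, h = 1.000, k = 2.331, so h·k = 2.331.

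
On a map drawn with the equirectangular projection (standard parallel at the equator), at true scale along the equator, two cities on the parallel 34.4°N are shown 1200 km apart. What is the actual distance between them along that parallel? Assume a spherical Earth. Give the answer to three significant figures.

In the plate carrée (x = Rλ, y = Rφ), meridians are true-scale (h = 1) and parallels are stretched by k = sec φ.
Along the parallel at 34.4°, map distances are exaggerated by k = sec 34.4° = 1.212.
True distance = 1200 / 1.212 = 1200 × cos 34.4° ≈ 990 km.

990 km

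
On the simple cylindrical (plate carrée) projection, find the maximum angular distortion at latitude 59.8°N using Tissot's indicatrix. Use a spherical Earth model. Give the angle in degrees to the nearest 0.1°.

38.6°

For the equirectangular projection with φ₀ = 0 (plate carrée), h = 1 along meridians and k = sec φ along parallels.
At 59.8°: h = 1.000, k = 1.988; principal scales a = 1.988, b = 1.000.
sin(ω/2) = (a − b)/(a + b) = 0.9880/2.988 = 0.3307, so ω = 2 arcsin(0.3307) ≈ 38.6°.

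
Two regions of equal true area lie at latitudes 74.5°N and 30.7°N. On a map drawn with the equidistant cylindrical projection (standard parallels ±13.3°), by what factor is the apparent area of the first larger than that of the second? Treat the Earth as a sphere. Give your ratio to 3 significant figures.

3.22

The equidistant cylindrical projection with φ₀ = 13.3° has h = 1 (meridians true) and k = cos φ₀ / cos φ along parallels.
Areal scale at 74.5°: h·k = 1.000 × 3.642 = 3.642.
Areal scale at 30.7°: h·k = 1.000 × 1.132 = 1.132.
Ratio = 3.642/1.132 ≈ 3.22.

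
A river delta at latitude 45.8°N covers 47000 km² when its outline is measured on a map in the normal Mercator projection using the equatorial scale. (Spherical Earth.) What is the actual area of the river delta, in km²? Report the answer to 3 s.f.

22800 km²

Mercator is conformal, so the point scale is isotropic: h = k = sec φ = 1/cos φ.
Areal scale = k² = sec²φ = 1/cos²(45.8°) = 1/0.6972² = 2.057.
True area = apparent / (areal scale) = 47000 / 2.057 ≈ 22800 km².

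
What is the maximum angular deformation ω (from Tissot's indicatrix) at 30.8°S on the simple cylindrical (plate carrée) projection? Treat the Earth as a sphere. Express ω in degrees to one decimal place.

8.7°

Plate carrée maps x = Rλ, y = Rφ. The meridian scale is h = 1 and the parallel scale is k = 1/cos φ = sec φ.
At 30.8°: h = 1.000, k = 1.164; principal scales a = 1.164, b = 1.000.
sin(ω/2) = (a − b)/(a + b) = 0.1642/2.164 = 0.07587, so ω = 2 arcsin(0.07587) ≈ 8.7°.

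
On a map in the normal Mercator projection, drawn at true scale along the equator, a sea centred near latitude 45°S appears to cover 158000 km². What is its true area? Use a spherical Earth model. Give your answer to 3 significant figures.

The Mercator projection is conformal; its linear scale factor is the same in every direction and equals sec φ = 1/cos φ.
Areal scale = k² = sec²φ = 1/cos²(45°) = 1/0.7071² = 2.000.
True area = apparent / (areal scale) = 158000 / 2.000 ≈ 79000 km².

79000 km²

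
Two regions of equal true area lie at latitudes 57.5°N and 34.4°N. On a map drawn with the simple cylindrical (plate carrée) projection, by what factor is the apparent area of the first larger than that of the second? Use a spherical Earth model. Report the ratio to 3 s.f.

In the plate carrée (x = Rλ, y = Rφ), meridians are true-scale (h = 1) and parallels are stretched by k = sec φ.
Areal scale at 57.5°: h·k = 1.000 × 1.861 = 1.861.
Areal scale at 34.4°: h·k = 1.000 × 1.212 = 1.212.
Ratio = 1.861/1.212 ≈ 1.54.

1.54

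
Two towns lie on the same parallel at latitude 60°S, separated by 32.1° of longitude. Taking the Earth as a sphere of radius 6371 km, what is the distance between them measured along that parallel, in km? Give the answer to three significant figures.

Arc length along a parallel = R cos φ · Δλ (with Δλ in radians).
= 6371 × cos 60° × (32.1° × π/180) = 6371 × 0.5000 × 0.5603 ≈ 1780 km.

1780 km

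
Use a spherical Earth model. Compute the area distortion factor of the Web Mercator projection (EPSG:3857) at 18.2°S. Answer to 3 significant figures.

1.11

For Mercator, h = k = sec φ (a conformal cylindrical projection has a single point scale, 1/cos φ).
Areal scale = k² = sec²φ = 1/cos²(18.2°) = 1/0.9500² = 1.108.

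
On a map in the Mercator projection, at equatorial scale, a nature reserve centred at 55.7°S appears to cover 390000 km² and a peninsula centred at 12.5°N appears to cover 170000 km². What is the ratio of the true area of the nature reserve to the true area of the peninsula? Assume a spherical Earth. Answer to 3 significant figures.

On Mercator the areal scale is sec²φ, so true area = apparent × cos²φ.
True area of nature reserve: 390000 × cos²(55.7°) = 390000 × 0.3176 = 123800 km².
True area of peninsula: 170000 × cos²(12.5°) = 170000 × 0.9532 = 162000 km².
Ratio = 123800 / 162000 ≈ 0.764.

0.764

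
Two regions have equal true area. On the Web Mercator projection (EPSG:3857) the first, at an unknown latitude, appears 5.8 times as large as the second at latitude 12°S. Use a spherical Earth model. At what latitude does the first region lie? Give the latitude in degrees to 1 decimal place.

On Mercator, (apparent₁)/(apparent₂) = sec²φ₁ / sec²φ₂ when true areas are equal.
cos²φ₂ / cos²φ₁ = 5.8  ⇒  cos φ₁ = cos 12° / √5.8 = 0.9781/2.408 = 0.4062.
φ₁ = arccos(0.4062) ≈ 66.0°.

66.0°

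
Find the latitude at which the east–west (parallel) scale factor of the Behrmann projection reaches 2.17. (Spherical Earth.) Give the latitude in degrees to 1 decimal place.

Behrmann is a cylindrical equal-area projection with standard parallels at ±30°. For cylindrical equal-area with standard parallel φ₀, h = cos φ / cos φ₀ and k = cos φ₀ / cos φ, so h·k = 1.
k = cos φ₀ / cos φ = 2.17  ⇒  cos φ = cos 30° / 2.17 = 0.3991.
φ = arccos(0.3991) ≈ 66.5°.

66.5°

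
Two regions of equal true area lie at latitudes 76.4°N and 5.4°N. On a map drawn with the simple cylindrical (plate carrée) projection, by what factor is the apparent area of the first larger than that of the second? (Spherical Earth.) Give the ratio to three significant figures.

Plate carrée maps x = Rλ, y = Rφ. The meridian scale is h = 1 and the parallel scale is k = 1/cos φ = sec φ.
Areal scale at 76.4°: h·k = 1.000 × 4.253 = 4.253.
Areal scale at 5.4°: h·k = 1.000 × 1.004 = 1.004.
Ratio = 4.253/1.004 ≈ 4.23.

4.23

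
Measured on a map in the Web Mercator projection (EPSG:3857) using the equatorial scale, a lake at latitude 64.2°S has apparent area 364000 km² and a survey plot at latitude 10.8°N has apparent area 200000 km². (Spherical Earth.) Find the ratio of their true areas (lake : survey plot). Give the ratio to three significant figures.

0.357

On Mercator the areal scale is sec²φ, so true area = apparent × cos²φ.
True area of lake: 364000 × cos²(64.2°) = 364000 × 0.1894 = 68950 km².
True area of survey plot: 200000 × cos²(10.8°) = 200000 × 0.9649 = 193000 km².
Ratio = 68950 / 193000 ≈ 0.357.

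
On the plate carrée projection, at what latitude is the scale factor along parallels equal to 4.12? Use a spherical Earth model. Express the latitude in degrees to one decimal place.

76.0°

Plate carrée: h = 1, k = sec φ along parallels.
sec φ = 4.12  ⇒  cos φ = 0.2427  ⇒  φ ≈ 76.0°.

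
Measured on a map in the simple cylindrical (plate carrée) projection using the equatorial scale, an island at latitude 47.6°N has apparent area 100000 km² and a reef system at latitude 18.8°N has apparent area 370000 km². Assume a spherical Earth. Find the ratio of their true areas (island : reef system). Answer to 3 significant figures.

0.193

On the plate carrée, areal scale = h·k = 1 × sec φ, so true area = apparent × cos φ.
True area of island: 100000 × cos(47.6°) = 100000 × 0.6743 = 67430 km².
True area of reef system: 370000 × cos(18.8°) = 370000 × 0.9466 = 350300 km².
Ratio = 67430 / 350300 ≈ 0.193.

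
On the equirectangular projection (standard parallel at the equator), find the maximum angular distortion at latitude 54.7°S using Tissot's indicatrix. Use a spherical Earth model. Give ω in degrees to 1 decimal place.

31.0°

In the plate carrée (x = Rλ, y = Rφ), meridians are true-scale (h = 1) and parallels are stretched by k = sec φ.
At 54.7°: h = 1.000, k = 1.731; principal scales a = 1.731, b = 1.000.
sin(ω/2) = (a − b)/(a + b) = 0.7305/2.731 = 0.2675, so ω = 2 arcsin(0.2675) ≈ 31.0°.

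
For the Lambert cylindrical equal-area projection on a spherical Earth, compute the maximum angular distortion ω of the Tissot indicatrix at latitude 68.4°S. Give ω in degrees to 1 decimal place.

99.2°

The Lambert cylindrical equal-area projection is the cylindrical equal-area projection with its standard parallel at the equator (φ₀ = 0). A cylindrical equal-area projection with standard parallel φ₀ has meridian scale h = cos φ / cos φ₀ and parallel scale k = cos φ₀ / cos φ (so areas are preserved, h·k = 1).
At 68.4°: h = 0.3681, k = 2.716; principal scales a = 2.716, b = 0.3681.
sin(ω/2) = (a − b)/(a + b) = 2.348/3.085 = 0.7613, so ω = 2 arcsin(0.7613) ≈ 99.2°.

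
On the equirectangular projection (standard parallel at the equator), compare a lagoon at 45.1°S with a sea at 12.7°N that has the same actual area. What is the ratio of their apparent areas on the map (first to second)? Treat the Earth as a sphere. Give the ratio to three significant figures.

For the equirectangular projection with φ₀ = 0 (plate carrée), h = 1 along meridians and k = sec φ along parallels.
Areal scale at 45.1°: h·k = 1.000 × 1.417 = 1.417.
Areal scale at 12.7°: h·k = 1.000 × 1.025 = 1.025.
Ratio = 1.417/1.025 ≈ 1.38.

1.38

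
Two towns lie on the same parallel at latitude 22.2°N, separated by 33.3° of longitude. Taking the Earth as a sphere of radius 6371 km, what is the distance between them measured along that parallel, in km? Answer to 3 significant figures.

3430 km

Arc length along a parallel = R cos φ · Δλ (with Δλ in radians).
= 6371 × cos 22.2° × (33.3° × π/180) = 6371 × 0.9259 × 0.5812 ≈ 3430 km.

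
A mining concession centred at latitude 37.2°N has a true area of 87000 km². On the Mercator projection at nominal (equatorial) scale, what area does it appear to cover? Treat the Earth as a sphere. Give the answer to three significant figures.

137000 km²

The Mercator projection is conformal; its linear scale factor is the same in every direction and equals sec φ = 1/cos φ.
Areal scale = k² = sec²φ = 1/cos²(37.2°) = 1/0.7965² = 1.576.
Apparent area = 87000 × 1.576 ≈ 137000 km².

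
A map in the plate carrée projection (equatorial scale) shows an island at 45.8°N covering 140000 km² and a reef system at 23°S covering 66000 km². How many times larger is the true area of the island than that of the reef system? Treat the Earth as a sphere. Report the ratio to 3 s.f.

Plate carrée has h = 1 and k = sec φ, giving areal scale sec φ; true area = (apparent area) · cos φ.
True area of island: 140000 × cos(45.8°) = 140000 × 0.6972 = 97600 km².
True area of reef system: 66000 × cos(23°) = 66000 × 0.9205 = 60750 km².
Ratio = 97600 / 60750 ≈ 1.61.

1.61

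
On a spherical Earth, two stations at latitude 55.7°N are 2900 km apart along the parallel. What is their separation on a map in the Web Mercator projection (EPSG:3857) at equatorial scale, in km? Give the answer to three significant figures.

The Mercator projection is conformal; its linear scale factor is the same in every direction and equals sec φ = 1/cos φ.
Along the parallel, k = sec 55.7° = 1/0.5635 = 1.775.
Map distance = 2900 × 1.775 ≈ 5150 km.

5150 km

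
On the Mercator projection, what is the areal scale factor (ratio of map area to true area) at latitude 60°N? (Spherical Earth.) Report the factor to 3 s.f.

For Mercator, h = k = sec φ (a conformal cylindrical projection has a single point scale, 1/cos φ).
Areal scale = k² = sec²φ = 1/cos²(60°) = 1/0.5000² = 4.000.

4.00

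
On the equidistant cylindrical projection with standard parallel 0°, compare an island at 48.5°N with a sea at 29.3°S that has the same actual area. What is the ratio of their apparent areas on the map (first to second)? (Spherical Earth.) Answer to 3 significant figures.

1.32

In the plate carrée (x = Rλ, y = Rφ), meridians are true-scale (h = 1) and parallels are stretched by k = sec φ.
Areal scale at 48.5°: h·k = 1.000 × 1.509 = 1.509.
Areal scale at 29.3°: h·k = 1.000 × 1.147 = 1.147.
Ratio = 1.509/1.147 ≈ 1.32.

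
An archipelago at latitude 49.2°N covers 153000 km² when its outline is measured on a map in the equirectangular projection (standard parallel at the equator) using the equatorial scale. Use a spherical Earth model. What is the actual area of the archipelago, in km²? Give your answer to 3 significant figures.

100000 km²

For the equirectangular projection with φ₀ = 0 (plate carrée), h = 1 along meridians and k = sec φ along parallels.
Areal scale = h·k = 1 × sec φ; at 49.2°, h = 1.000, k = 1.530, so h·k = 1.530.
True area = apparent / (areal scale) = 153000 / 1.530 ≈ 100000 km².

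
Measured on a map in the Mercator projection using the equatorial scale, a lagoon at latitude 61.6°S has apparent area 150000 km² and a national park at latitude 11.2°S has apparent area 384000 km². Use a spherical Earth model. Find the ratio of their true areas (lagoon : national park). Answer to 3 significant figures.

0.0918

Mercator's areal exaggeration is sec²φ; hence true area = (apparent area) · cos²φ.
True area of lagoon: 150000 × cos²(61.6°) = 150000 × 0.2262 = 33930 km².
True area of national park: 384000 × cos²(11.2°) = 384000 × 0.9623 = 369500 km².
Ratio = 33930 / 369500 ≈ 0.0918.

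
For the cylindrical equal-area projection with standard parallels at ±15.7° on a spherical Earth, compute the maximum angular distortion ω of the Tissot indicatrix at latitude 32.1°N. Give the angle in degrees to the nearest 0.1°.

14.6°

For cylindrical equal-area with standard parallel φ₀, h = cos φ / cos φ₀ and k = cos φ₀ / cos φ, so h·k = 1.
At 32.1°: h = 0.8800, k = 1.136; principal scales a = 1.136, b = 0.8800.
sin(ω/2) = (a − b)/(a + b) = 0.2565/2.016 = 0.1272, so ω = 2 arcsin(0.1272) ≈ 14.6°.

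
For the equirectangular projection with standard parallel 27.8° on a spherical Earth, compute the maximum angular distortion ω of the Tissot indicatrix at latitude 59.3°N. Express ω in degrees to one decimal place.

The equidistant cylindrical projection with φ₀ = 27.8° has h = 1 (meridians true) and k = cos φ₀ / cos φ along parallels.
At 59.3°: h = 1.000, k = 1.733; principal scales a = 1.733, b = 1.000.
sin(ω/2) = (a − b)/(a + b) = 0.7326/2.733 = 0.2681, so ω = 2 arcsin(0.2681) ≈ 31.1°.

31.1°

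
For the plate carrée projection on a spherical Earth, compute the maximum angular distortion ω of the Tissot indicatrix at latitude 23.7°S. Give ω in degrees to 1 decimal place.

Plate carrée maps x = Rλ, y = Rφ. The meridian scale is h = 1 and the parallel scale is k = 1/cos φ = sec φ.
At 23.7°: h = 1.000, k = 1.092; principal scales a = 1.092, b = 1.000.
sin(ω/2) = (a − b)/(a + b) = 0.09211/2.092 = 0.04403, so ω = 2 arcsin(0.04403) ≈ 5.0°.

5.0°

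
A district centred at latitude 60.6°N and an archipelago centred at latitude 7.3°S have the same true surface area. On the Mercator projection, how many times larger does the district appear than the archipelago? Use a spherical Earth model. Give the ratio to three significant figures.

4.08

Mercator is conformal with k = sec φ, so areal scale = k² = sec²φ.
At 60.6°: sec²(60.6°) = 1/0.4909² = 4.150.
At 7.3°: sec²(7.3°) = 1/0.9919² = 1.016.
Ratio = 4.150/1.016 = cos²(7.3°)/cos²(60.6°) ≈ 4.08.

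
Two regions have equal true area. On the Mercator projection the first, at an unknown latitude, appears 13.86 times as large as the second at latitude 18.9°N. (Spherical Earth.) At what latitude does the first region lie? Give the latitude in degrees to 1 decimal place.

75.3°

For equal true areas on Mercator, apparent areas scale as sec²φ, so the ratio is cos²φ₂ / cos²φ₁.
cos²φ₂ / cos²φ₁ = 13.86  ⇒  cos φ₁ = cos 18.9° / √13.86 = 0.9461/3.723 = 0.2541.
φ₁ = arccos(0.2541) ≈ 75.3°.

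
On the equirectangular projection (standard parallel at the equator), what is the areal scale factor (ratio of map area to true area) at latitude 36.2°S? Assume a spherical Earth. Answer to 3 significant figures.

Plate carrée maps x = Rλ, y = Rφ. The meridian scale is h = 1 and the parallel scale is k = 1/cos φ = sec φ.
Areal scale = h·k = 1 × sec φ; at 36.2°, h = 1.000, k = 1.239, so h·k = 1.239.

1.24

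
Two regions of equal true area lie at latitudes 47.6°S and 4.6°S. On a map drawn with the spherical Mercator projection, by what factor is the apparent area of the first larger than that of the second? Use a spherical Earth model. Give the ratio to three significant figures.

Mercator is conformal with k = sec φ, so areal scale = k² = sec²φ.
At 47.6°: sec²(47.6°) = 1/0.6743² = 2.199.
At 4.6°: sec²(4.6°) = 1/0.9968² = 1.006.
Ratio = 2.199/1.006 = cos²(4.6°)/cos²(47.6°) ≈ 2.19.

2.19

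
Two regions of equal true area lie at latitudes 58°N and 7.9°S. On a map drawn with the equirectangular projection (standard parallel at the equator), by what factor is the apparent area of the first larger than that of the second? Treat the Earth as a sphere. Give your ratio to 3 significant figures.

1.87

In the plate carrée (x = Rλ, y = Rφ), meridians are true-scale (h = 1) and parallels are stretched by k = sec φ.
Areal scale at 58°: h·k = 1.000 × 1.887 = 1.887.
Areal scale at 7.9°: h·k = 1.000 × 1.010 = 1.010.
Ratio = 1.887/1.010 ≈ 1.87.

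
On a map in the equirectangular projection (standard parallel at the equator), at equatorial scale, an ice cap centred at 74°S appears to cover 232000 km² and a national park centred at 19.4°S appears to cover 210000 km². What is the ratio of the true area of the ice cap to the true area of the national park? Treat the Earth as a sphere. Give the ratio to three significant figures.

Plate carrée has h = 1 and k = sec φ, giving areal scale sec φ; true area = (apparent area) · cos φ.
True area of ice cap: 232000 × cos(74°) = 232000 × 0.2756 = 63950 km².
True area of national park: 210000 × cos(19.4°) = 210000 × 0.9432 = 198100 km².
Ratio = 63950 / 198100 ≈ 0.323.

0.323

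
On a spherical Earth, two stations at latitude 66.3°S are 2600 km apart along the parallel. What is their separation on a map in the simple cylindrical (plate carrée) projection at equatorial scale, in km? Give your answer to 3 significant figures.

6470 km

Plate carrée maps x = Rλ, y = Rφ. The meridian scale is h = 1 and the parallel scale is k = 1/cos φ = sec φ.
Along the parallel, k = sec 66.3° = 1/0.4019 = 2.488.
Map distance = 2600 × 2.488 ≈ 6470 km.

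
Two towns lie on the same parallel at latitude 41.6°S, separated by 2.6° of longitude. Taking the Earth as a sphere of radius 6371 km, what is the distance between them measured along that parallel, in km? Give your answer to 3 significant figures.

Arc length along a parallel = R cos φ · Δλ (with Δλ in radians).
= 6371 × cos 41.6° × (2.6° × π/180) = 6371 × 0.7478 × 0.04538 ≈ 216 km.

216 km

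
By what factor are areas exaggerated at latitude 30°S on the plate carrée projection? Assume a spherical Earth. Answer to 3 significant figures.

For the equirectangular projection with φ₀ = 0 (plate carrée), h = 1 along meridians and k = sec φ along parallels.
Areal scale = h·k = 1 × sec φ; at 30°, h = 1.000, k = 1.155, so h·k = 1.155.

1.15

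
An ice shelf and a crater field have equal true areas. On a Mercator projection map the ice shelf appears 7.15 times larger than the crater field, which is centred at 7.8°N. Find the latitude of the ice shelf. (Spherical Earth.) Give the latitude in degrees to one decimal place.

68.3°

Mercator areal scale is sec²φ, so apparent-area ratio = sec²φ₁ / sec²φ₂ = cos²φ₂ / cos²φ₁.
cos²φ₂ / cos²φ₁ = 7.15  ⇒  cos φ₁ = cos 7.8° / √7.15 = 0.9907/2.674 = 0.3705.
φ₁ = arccos(0.3705) ≈ 68.3°.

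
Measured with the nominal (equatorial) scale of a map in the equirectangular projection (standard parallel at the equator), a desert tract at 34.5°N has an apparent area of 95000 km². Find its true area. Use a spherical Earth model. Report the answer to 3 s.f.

For the equirectangular projection with φ₀ = 0 (plate carrée), h = 1 along meridians and k = sec φ along parallels.
Areal scale = h·k = 1 × sec φ; at 34.5°, h = 1.000, k = 1.213, so h·k = 1.213.
True area = apparent / (areal scale) = 95000 / 1.213 ≈ 78300 km².

78300 km²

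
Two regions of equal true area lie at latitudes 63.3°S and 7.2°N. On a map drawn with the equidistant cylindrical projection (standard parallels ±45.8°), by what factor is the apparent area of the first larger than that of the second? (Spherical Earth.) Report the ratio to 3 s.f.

The equidistant cylindrical projection with φ₀ = 45.8° has h = 1 (meridians true) and k = cos φ₀ / cos φ along parallels.
Areal scale at 63.3°: h·k = 1.000 × 1.552 = 1.552.
Areal scale at 7.2°: h·k = 1.000 × 0.7027 = 0.7027.
Ratio = 1.552/0.7027 ≈ 2.21.

2.21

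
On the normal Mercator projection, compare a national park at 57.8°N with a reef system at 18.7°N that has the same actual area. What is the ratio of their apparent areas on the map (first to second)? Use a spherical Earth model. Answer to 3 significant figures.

3.16

On Mercator, area is exaggerated by sec²φ = 1/cos²φ.
At 57.8°: sec²(57.8°) = 1/0.5329² = 3.522.
At 18.7°: sec²(18.7°) = 1/0.9472² = 1.115.
Ratio = 3.522/1.115 = cos²(18.7°)/cos²(57.8°) ≈ 3.16.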